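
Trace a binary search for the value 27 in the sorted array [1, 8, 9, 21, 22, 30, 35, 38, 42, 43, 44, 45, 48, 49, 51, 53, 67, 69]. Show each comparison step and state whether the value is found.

Binary search for 27 in [1, 8, 9, 21, 22, 30, 35, 38, 42, 43, 44, 45, 48, 49, 51, 53, 67, 69]:

lo=0, hi=17, mid=8, arr[mid]=42 -> 42 > 27, search left half
lo=0, hi=7, mid=3, arr[mid]=21 -> 21 < 27, search right half
lo=4, hi=7, mid=5, arr[mid]=30 -> 30 > 27, search left half
lo=4, hi=4, mid=4, arr[mid]=22 -> 22 < 27, search right half
lo=5 > hi=4, target 27 not found

Binary search determines that 27 is not in the array after 4 comparisons. The search space was exhausted without finding the target.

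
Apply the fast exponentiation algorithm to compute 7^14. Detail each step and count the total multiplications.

Computing 7^14 by squaring (build up from 7^1; each line after the first costs one multiplication):

7^1 = 7
7^2 = (7^1)^2 = 7^2 = 49
7^3 = 7 * 7^2 = 7 * 49 = 343
7^6 = (7^3)^2 = 343^2 = 117649
7^7 = 7 * 7^6 = 7 * 117649 = 823543
7^14 = (7^7)^2 = 823543^2 = 678223072849

Result: 678223072849
Multiplications needed: 5 (5 lines after 7^1)

7^14 = 678223072849. Using exponentiation by squaring, this requires 5 multiplications. The key idea: if the exponent is even, square the half-power; if odd, multiply by the base once.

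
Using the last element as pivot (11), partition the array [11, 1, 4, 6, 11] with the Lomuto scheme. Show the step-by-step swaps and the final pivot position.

Lomuto partition with pivot = 11:

Initial array: [11, 1, 4, 6, 11]

arr[0]=11 <= 11: swap with position 0, array becomes [11, 1, 4, 6, 11]
arr[1]=1 <= 11: swap with position 1, array becomes [11, 1, 4, 6, 11]
arr[2]=4 <= 11: swap with position 2, array becomes [11, 1, 4, 6, 11]
arr[3]=6 <= 11: swap with position 3, array becomes [11, 1, 4, 6, 11]

Place pivot at position 4: [11, 1, 4, 6, 11]
Pivot position: 4

After partitioning with pivot 11, the array becomes [11, 1, 4, 6, 11]. The pivot is placed at index 4. All elements to the left of the pivot are <= 11, and all elements to the right are > 11.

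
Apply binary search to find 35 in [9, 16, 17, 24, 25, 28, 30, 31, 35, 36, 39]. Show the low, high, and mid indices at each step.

Binary search for 35 in [9, 16, 17, 24, 25, 28, 30, 31, 35, 36, 39]:

lo=0, hi=10, mid=5, arr[mid]=28 -> 28 < 35, search right half
lo=6, hi=10, mid=8, arr[mid]=35 -> Found target at index 8!

Binary search finds 35 at index 8 after 2 comparisons. The search repeatedly halves the search space by comparing with the middle element.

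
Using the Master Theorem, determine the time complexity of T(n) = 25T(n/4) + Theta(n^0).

Master Theorem for T(n) = 25T(n/4) + O(n^0):

a = 25, b = 4, c = 0
log_b(a) = log_4(25) = 2.3219

Case 1: c = 0 < log_4(25) = 2.3219
T(n) = O(n^(log_4 25))

For T(n) = 25T(n/4) + O(n^0): log_4(25) = 2.3219. This is Case 1 of the Master Theorem (c < log_b(a), work dominated by leaves), giving O(n^(log_4 25)).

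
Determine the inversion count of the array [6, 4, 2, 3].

Finding inversions in [6, 4, 2, 3]:

(0, 1): arr[0]=6 > arr[1]=4
(0, 2): arr[0]=6 > arr[2]=2
(0, 3): arr[0]=6 > arr[3]=3
(1, 2): arr[1]=4 > arr[2]=2
(1, 3): arr[1]=4 > arr[3]=3

Total inversions: 5

The array has 5 inversion(s): (0,1), (0,2), (0,3), (1,2), (1,3). Each pair (i,j) satisfies i < j and arr[i] > arr[j].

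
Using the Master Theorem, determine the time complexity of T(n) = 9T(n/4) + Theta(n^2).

Master Theorem for T(n) = 9T(n/4) + O(n^2):

a = 9, b = 4, c = 2
log_b(a) = log_4(9) = 1.5850

Case 3: c = 2 > log_4(9) = 1.5850
T(n) = O(n^2) = O(n^2)

For T(n) = 9T(n/4) + O(n^2): log_4(9) = 1.5850. This is Case 3 of the Master Theorem (c > log_b(a), work dominated by root), giving O(n^2).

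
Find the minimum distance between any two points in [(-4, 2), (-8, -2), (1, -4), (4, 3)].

Computing all pairwise distances among 4 points:

d((-4, 2), (-8, -2)) = 5.6569 <-- minimum
d((-4, 2), (1, -4)) = 7.8102
d((-4, 2), (4, 3)) = 8.0623
d((-8, -2), (1, -4)) = 9.2195
d((-8, -2), (4, 3)) = 13.0
d((1, -4), (4, 3)) = 7.6158

Closest pair: (-4, 2) and (-8, -2) with distance 5.6569

The closest pair is (-4, 2) and (-8, -2) with Euclidean distance 5.6569. For 4 points, brute-force pairwise comparison is shown above. For large n, the divide-and-conquer algorithm (sort by x, recurse on halves, check the dividing strip) achieves O(n log n).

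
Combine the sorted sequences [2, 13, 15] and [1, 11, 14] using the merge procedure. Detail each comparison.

Merging process:

Compare 2 vs 1: take 1 from right. Merged: [1]
Compare 2 vs 11: take 2 from left. Merged: [1, 2]
Compare 13 vs 11: take 11 from right. Merged: [1, 2, 11]
Compare 13 vs 14: take 13 from left. Merged: [1, 2, 11, 13]
Compare 15 vs 14: take 14 from right. Merged: [1, 2, 11, 13, 14]
Append remaining from left: [15]. Merged: [1, 2, 11, 13, 14, 15]

Final merged array: [1, 2, 11, 13, 14, 15]
Total comparisons: 5

The merged array is [1, 2, 11, 13, 14, 15], requiring 5 comparisons. The merge step runs in O(n) time where n is the total number of elements.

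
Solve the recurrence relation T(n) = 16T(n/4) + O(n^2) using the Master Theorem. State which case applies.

Master Theorem for T(n) = 16T(n/4) + O(n^2):

a = 16, b = 4, c = 2
log_b(a) = log_4(16) = 2.0000

Case 2: c = 2 = log_4(16) = 2.0000
T(n) = O(n^2 log n) = O(n^2 log n)

For T(n) = 16T(n/4) + O(n^2): log_4(16) = 2.0000. This is Case 2 of the Master Theorem (c = log_b(a), equal work at all levels), giving O(n^2 log n).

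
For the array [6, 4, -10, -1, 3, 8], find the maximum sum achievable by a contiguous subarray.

Using Kadane's algorithm on [6, 4, -10, -1, 3, 8]:

Scanning through the array:
Position 1 (value 4): max_ending_here = 10, max_so_far = 10
Position 2 (value -10): max_ending_here = 0, max_so_far = 10
Position 3 (value -1): max_ending_here = -1, max_so_far = 10
Position 4 (value 3): max_ending_here = 3, max_so_far = 10
Position 5 (value 8): max_ending_here = 11, max_so_far = 11

Maximum subarray: [3, 8]
Maximum sum: 11

The maximum subarray is [3, 8] with sum 11. This subarray runs from index 4 to index 5.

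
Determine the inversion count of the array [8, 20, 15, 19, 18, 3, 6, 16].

Finding inversions in [8, 20, 15, 19, 18, 3, 6, 16]:

(0, 5): arr[0]=8 > arr[5]=3
(0, 6): arr[0]=8 > arr[6]=6
(1, 2): arr[1]=20 > arr[2]=15
(1, 3): arr[1]=20 > arr[3]=19
(1, 4): arr[1]=20 > arr[4]=18
(1, 5): arr[1]=20 > arr[5]=3
(1, 6): arr[1]=20 > arr[6]=6
(1, 7): arr[1]=20 > arr[7]=16
(2, 5): arr[2]=15 > arr[5]=3
(2, 6): arr[2]=15 > arr[6]=6
(3, 4): arr[3]=19 > arr[4]=18
(3, 5): arr[3]=19 > arr[5]=3
(3, 6): arr[3]=19 > arr[6]=6
(3, 7): arr[3]=19 > arr[7]=16
(4, 5): arr[4]=18 > arr[5]=3
(4, 6): arr[4]=18 > arr[6]=6
(4, 7): arr[4]=18 > arr[7]=16

Total inversions: 17

The array has 17 inversion(s): (0,5), (0,6), (1,2), (1,3), (1,4), (1,5), (1,6), (1,7), (2,5), (2,6), (3,4), (3,5), (3,6), (3,7), (4,5), (4,6), (4,7). Each pair (i,j) satisfies i < j and arr[i] > arr[j].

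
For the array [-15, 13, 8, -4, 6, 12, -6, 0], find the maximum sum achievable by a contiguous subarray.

Using Kadane's algorithm on [-15, 13, 8, -4, 6, 12, -6, 0]:

Scanning through the array:
Position 1 (value 13): max_ending_here = 13, max_so_far = 13
Position 2 (value 8): max_ending_here = 21, max_so_far = 21
Position 3 (value -4): max_ending_here = 17, max_so_far = 21
Position 4 (value 6): max_ending_here = 23, max_so_far = 23
Position 5 (value 12): max_ending_here = 35, max_so_far = 35
Position 6 (value -6): max_ending_here = 29, max_so_far = 35
Position 7 (value 0): max_ending_here = 29, max_so_far = 35

Maximum subarray: [13, 8, -4, 6, 12]
Maximum sum: 35

The maximum subarray is [13, 8, -4, 6, 12] with sum 35. This subarray runs from index 1 to index 5.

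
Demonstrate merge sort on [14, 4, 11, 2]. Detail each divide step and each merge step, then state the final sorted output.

Merge sort trace:

Split: [14, 4, 11, 2] -> [14, 4] and [11, 2]
  Split: [14, 4] -> [14] and [4]
  Merge: [14] + [4] -> [4, 14]
  Split: [11, 2] -> [11] and [2]
  Merge: [11] + [2] -> [2, 11]
Merge: [4, 14] + [2, 11] -> [2, 4, 11, 14]

Final sorted array: [2, 4, 11, 14]

The merge sort proceeds by recursively splitting the array and merging sorted halves.
After all merges, the sorted array is [2, 4, 11, 14].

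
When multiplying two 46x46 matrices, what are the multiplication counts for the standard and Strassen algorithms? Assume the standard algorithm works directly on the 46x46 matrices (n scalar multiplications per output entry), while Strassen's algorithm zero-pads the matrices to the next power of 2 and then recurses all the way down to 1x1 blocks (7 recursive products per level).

Matrix multiplication for 46x46 matrices:

Strassen's algorithm requires power-of-2 dimensions. Pad 46x46 to 64x64 (next power of 2).

Standard algorithm: 46^3 = 97336 multiplications
Strassen's algorithm: 7^(log2(64)) = 7^6 = 117649 multiplications
Difference: 97336 - 117649 = -20313 (Strassen uses MORE here due to padding overhead — for small or just-over-power-of-2 n, padding can outweigh the per-level savings)

Standard: 97336 multiplications (46^3). Strassen: 117649 multiplications (7^6, after padding to 64x64). Strassen reduces 8 recursive multiplications to 7 at each level.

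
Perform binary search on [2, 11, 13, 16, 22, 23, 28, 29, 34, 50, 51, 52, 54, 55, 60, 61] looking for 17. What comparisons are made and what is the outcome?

Binary search for 17 in [2, 11, 13, 16, 22, 23, 28, 29, 34, 50, 51, 52, 54, 55, 60, 61]:

lo=0, hi=15, mid=7, arr[mid]=29 -> 29 > 17, search left half
lo=0, hi=6, mid=3, arr[mid]=16 -> 16 < 17, search right half
lo=4, hi=6, mid=5, arr[mid]=23 -> 23 > 17, search left half
lo=4, hi=4, mid=4, arr[mid]=22 -> 22 > 17, search left half
lo=4 > hi=3, target 17 not found

Binary search determines that 17 is not in the array after 4 comparisons. The search space was exhausted without finding the target.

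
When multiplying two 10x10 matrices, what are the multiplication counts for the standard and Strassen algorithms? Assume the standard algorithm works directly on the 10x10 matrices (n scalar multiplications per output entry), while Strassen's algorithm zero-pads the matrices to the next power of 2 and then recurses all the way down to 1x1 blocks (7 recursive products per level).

Matrix multiplication for 10x10 matrices:

Strassen's algorithm requires power-of-2 dimensions. Pad 10x10 to 16x16 (next power of 2).

Standard algorithm: 10^3 = 1000 multiplications
Strassen's algorithm: 7^(log2(16)) = 7^4 = 2401 multiplications
Difference: 1000 - 2401 = -1401 (Strassen uses MORE here due to padding overhead — for small or just-over-power-of-2 n, padding can outweigh the per-level savings)

Standard: 1000 multiplications (10^3). Strassen: 2401 multiplications (7^4, after padding to 16x16). Strassen reduces 8 recursive multiplications to 7 at each level.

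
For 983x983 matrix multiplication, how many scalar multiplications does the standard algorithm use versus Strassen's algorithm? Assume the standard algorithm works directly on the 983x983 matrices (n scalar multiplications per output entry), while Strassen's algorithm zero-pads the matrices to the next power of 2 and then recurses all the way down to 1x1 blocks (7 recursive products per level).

Matrix multiplication for 983x983 matrices:

Strassen's algorithm requires power-of-2 dimensions. Pad 983x983 to 1024x1024 (next power of 2).

Standard algorithm: 983^3 = 949862087 multiplications
Strassen's algorithm: 7^(log2(1024)) = 7^10 = 282475249 multiplications
Savings: 949862087 - 282475249 = 667386838 multiplications

Standard: 949862087 multiplications (983^3). Strassen: 282475249 multiplications (7^10, after padding to 1024x1024). Strassen reduces 8 recursive multiplications to 7 at each level.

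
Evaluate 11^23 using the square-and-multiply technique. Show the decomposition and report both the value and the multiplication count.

Computing 11^23 by squaring (build up from 11^1; each line after the first costs one multiplication):

11^1 = 11
11^2 = (11^1)^2 = 11^2 = 121
11^4 = (11^2)^2 = 121^2 = 14641
11^5 = 11 * 11^4 = 11 * 14641 = 161051
11^10 = (11^5)^2 = 161051^2 = 25937424601
11^11 = 11 * 11^10 = 11 * 25937424601 = 285311670611
11^22 = (11^11)^2 = 285311670611^2 = 81402749386839761113321
11^23 = 11 * 11^22 = 11 * 81402749386839761113321 = 895430243255237372246531

Result: 895430243255237372246531
Multiplications needed: 7 (7 lines after 11^1)

11^23 = 895430243255237372246531. Using exponentiation by squaring, this requires 7 multiplications. The key idea: if the exponent is even, square the half-power; if odd, multiply by the base once.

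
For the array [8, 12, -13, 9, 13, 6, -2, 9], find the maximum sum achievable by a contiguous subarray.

Using Kadane's algorithm on [8, 12, -13, 9, 13, 6, -2, 9]:

Scanning through the array:
Position 1 (value 12): max_ending_here = 20, max_so_far = 20
Position 2 (value -13): max_ending_here = 7, max_so_far = 20
Position 3 (value 9): max_ending_here = 16, max_so_far = 20
Position 4 (value 13): max_ending_here = 29, max_so_far = 29
Position 5 (value 6): max_ending_here = 35, max_so_far = 35
Position 6 (value -2): max_ending_here = 33, max_so_far = 35
Position 7 (value 9): max_ending_here = 42, max_so_far = 42

Maximum subarray: [8, 12, -13, 9, 13, 6, -2, 9]
Maximum sum: 42

The maximum subarray is [8, 12, -13, 9, 13, 6, -2, 9] with sum 42. This subarray runs from index 0 to index 7.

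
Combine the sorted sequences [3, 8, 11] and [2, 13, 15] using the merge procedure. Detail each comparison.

Merging process:

Compare 3 vs 2: take 2 from right. Merged: [2]
Compare 3 vs 13: take 3 from left. Merged: [2, 3]
Compare 8 vs 13: take 8 from left. Merged: [2, 3, 8]
Compare 11 vs 13: take 11 from left. Merged: [2, 3, 8, 11]
Append remaining from right: [13, 15]. Merged: [2, 3, 8, 11, 13, 15]

Final merged array: [2, 3, 8, 11, 13, 15]
Total comparisons: 4

The merged array is [2, 3, 8, 11, 13, 15], requiring 4 comparisons. The merge step runs in O(n) time where n is the total number of elements.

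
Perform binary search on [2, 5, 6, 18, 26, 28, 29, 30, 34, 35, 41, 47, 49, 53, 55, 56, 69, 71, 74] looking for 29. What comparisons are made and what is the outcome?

Binary search for 29 in [2, 5, 6, 18, 26, 28, 29, 30, 34, 35, 41, 47, 49, 53, 55, 56, 69, 71, 74]:

lo=0, hi=18, mid=9, arr[mid]=35 -> 35 > 29, search left half
lo=0, hi=8, mid=4, arr[mid]=26 -> 26 < 29, search right half
lo=5, hi=8, mid=6, arr[mid]=29 -> Found target at index 6!

Binary search finds 29 at index 6 after 3 comparisons. The search repeatedly halves the search space by comparing with the middle element.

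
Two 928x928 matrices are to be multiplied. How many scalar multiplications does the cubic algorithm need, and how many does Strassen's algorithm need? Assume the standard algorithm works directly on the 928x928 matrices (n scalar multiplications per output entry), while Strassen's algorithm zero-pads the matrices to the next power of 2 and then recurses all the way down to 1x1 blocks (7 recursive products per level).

Matrix multiplication for 928x928 matrices:

Strassen's algorithm requires power-of-2 dimensions. Pad 928x928 to 1024x1024 (next power of 2).

Standard algorithm: 928^3 = 799178752 multiplications
Strassen's algorithm: 7^(log2(1024)) = 7^10 = 282475249 multiplications
Savings: 799178752 - 282475249 = 516703503 multiplications

Standard: 799178752 multiplications (928^3). Strassen: 282475249 multiplications (7^10, after padding to 1024x1024). Strassen reduces 8 recursive multiplications to 7 at each level.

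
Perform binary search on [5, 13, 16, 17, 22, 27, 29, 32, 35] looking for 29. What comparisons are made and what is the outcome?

Binary search for 29 in [5, 13, 16, 17, 22, 27, 29, 32, 35]:

lo=0, hi=8, mid=4, arr[mid]=22 -> 22 < 29, search right half
lo=5, hi=8, mid=6, arr[mid]=29 -> Found target at index 6!

Binary search finds 29 at index 6 after 2 comparisons. The search repeatedly halves the search space by comparing with the middle element.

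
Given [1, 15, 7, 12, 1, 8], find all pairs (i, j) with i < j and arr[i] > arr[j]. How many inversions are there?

Finding inversions in [1, 15, 7, 12, 1, 8]:

(1, 2): arr[1]=15 > arr[2]=7
(1, 3): arr[1]=15 > arr[3]=12
(1, 4): arr[1]=15 > arr[4]=1
(1, 5): arr[1]=15 > arr[5]=8
(2, 4): arr[2]=7 > arr[4]=1
(3, 4): arr[3]=12 > arr[4]=1
(3, 5): arr[3]=12 > arr[5]=8

Total inversions: 7

The array has 7 inversion(s): (1,2), (1,3), (1,4), (1,5), (2,4), (3,4), (3,5). Each pair (i,j) satisfies i < j and arr[i] > arr[j].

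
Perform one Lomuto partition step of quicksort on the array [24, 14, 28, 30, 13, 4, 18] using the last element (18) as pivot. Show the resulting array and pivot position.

Lomuto partition with pivot = 18:

Initial array: [24, 14, 28, 30, 13, 4, 18]

arr[0]=24 > 18: no swap
arr[1]=14 <= 18: swap with position 0, array becomes [14, 24, 28, 30, 13, 4, 18]
arr[2]=28 > 18: no swap
arr[3]=30 > 18: no swap
arr[4]=13 <= 18: swap with position 1, array becomes [14, 13, 28, 30, 24, 4, 18]
arr[5]=4 <= 18: swap with position 2, array becomes [14, 13, 4, 30, 24, 28, 18]

Place pivot at position 3: [14, 13, 4, 18, 24, 28, 30]
Pivot position: 3

After partitioning with pivot 18, the array becomes [14, 13, 4, 18, 24, 28, 30]. The pivot is placed at index 3. All elements to the left of the pivot are <= 18, and all elements to the right are > 18.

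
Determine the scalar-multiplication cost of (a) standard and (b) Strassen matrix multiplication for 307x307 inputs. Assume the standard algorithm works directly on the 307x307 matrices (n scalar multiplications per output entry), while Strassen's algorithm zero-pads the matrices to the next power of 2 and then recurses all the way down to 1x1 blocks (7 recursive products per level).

Matrix multiplication for 307x307 matrices:

Strassen's algorithm requires power-of-2 dimensions. Pad 307x307 to 512x512 (next power of 2).

Standard algorithm: 307^3 = 28934443 multiplications
Strassen's algorithm: 7^(log2(512)) = 7^9 = 40353607 multiplications
Difference: 28934443 - 40353607 = -11419164 (Strassen uses MORE here due to padding overhead — for small or just-over-power-of-2 n, padding can outweigh the per-level savings)

Standard: 28934443 multiplications (307^3). Strassen: 40353607 multiplications (7^9, after padding to 512x512). Strassen reduces 8 recursive multiplications to 7 at each level.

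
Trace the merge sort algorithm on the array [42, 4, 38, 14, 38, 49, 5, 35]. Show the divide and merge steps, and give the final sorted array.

Merge sort trace:

Split: [42, 4, 38, 14, 38, 49, 5, 35] -> [42, 4, 38, 14] and [38, 49, 5, 35]
  Split: [42, 4, 38, 14] -> [42, 4] and [38, 14]
    Split: [42, 4] -> [42] and [4]
    Merge: [42] + [4] -> [4, 42]
    Split: [38, 14] -> [38] and [14]
    Merge: [38] + [14] -> [14, 38]
  Merge: [4, 42] + [14, 38] -> [4, 14, 38, 42]
  Split: [38, 49, 5, 35] -> [38, 49] and [5, 35]
    Split: [38, 49] -> [38] and [49]
    Merge: [38] + [49] -> [38, 49]
    Split: [5, 35] -> [5] and [35]
    Merge: [5] + [35] -> [5, 35]
  Merge: [38, 49] + [5, 35] -> [5, 35, 38, 49]
Merge: [4, 14, 38, 42] + [5, 35, 38, 49] -> [4, 5, 14, 35, 38, 38, 42, 49]

Final sorted array: [4, 5, 14, 35, 38, 38, 42, 49]

The merge sort proceeds by recursively splitting the array and merging sorted halves.
After all merges, the sorted array is [4, 5, 14, 35, 38, 38, 42, 49].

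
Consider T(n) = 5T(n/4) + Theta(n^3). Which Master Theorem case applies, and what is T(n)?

Master Theorem for T(n) = 5T(n/4) + O(n^3):

a = 5, b = 4, c = 3
log_b(a) = log_4(5) = 1.1610

Case 3: c = 3 > log_4(5) = 1.1610
T(n) = O(n^3) = O(n^3)

For T(n) = 5T(n/4) + O(n^3): log_4(5) = 1.1610. This is Case 3 of the Master Theorem (c > log_b(a), work dominated by root), giving O(n^3).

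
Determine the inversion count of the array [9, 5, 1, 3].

Finding inversions in [9, 5, 1, 3]:

(0, 1): arr[0]=9 > arr[1]=5
(0, 2): arr[0]=9 > arr[2]=1
(0, 3): arr[0]=9 > arr[3]=3
(1, 2): arr[1]=5 > arr[2]=1
(1, 3): arr[1]=5 > arr[3]=3

Total inversions: 5

The array has 5 inversion(s): (0,1), (0,2), (0,3), (1,2), (1,3). Each pair (i,j) satisfies i < j and arr[i] > arr[j].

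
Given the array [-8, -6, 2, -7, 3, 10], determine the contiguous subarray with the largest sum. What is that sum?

Using Kadane's algorithm on [-8, -6, 2, -7, 3, 10]:

Scanning through the array:
Position 1 (value -6): max_ending_here = -6, max_so_far = -6
Position 2 (value 2): max_ending_here = 2, max_so_far = 2
Position 3 (value -7): max_ending_here = -5, max_so_far = 2
Position 4 (value 3): max_ending_here = 3, max_so_far = 3
Position 5 (value 10): max_ending_here = 13, max_so_far = 13

Maximum subarray: [3, 10]
Maximum sum: 13

The maximum subarray is [3, 10] with sum 13. This subarray runs from index 4 to index 5.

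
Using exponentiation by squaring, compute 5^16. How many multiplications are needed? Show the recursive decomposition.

Computing 5^16 by squaring (build up from 5^1; each line after the first costs one multiplication):

5^1 = 5
5^2 = (5^1)^2 = 5^2 = 25
5^4 = (5^2)^2 = 25^2 = 625
5^8 = (5^4)^2 = 625^2 = 390625
5^16 = (5^8)^2 = 390625^2 = 152587890625

Result: 152587890625
Multiplications needed: 4 (4 lines after 5^1)

5^16 = 152587890625. Using exponentiation by squaring, this requires 4 multiplications. The key idea: if the exponent is even, square the half-power; if odd, multiply by the base once.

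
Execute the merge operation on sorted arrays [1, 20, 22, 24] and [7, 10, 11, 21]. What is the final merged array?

Merging process:

Compare 1 vs 7: take 1 from left. Merged: [1]
Compare 20 vs 7: take 7 from right. Merged: [1, 7]
Compare 20 vs 10: take 10 from right. Merged: [1, 7, 10]
Compare 20 vs 11: take 11 from right. Merged: [1, 7, 10, 11]
Compare 20 vs 21: take 20 from left. Merged: [1, 7, 10, 11, 20]
Compare 22 vs 21: take 21 from right. Merged: [1, 7, 10, 11, 20, 21]
Append remaining from left: [22, 24]. Merged: [1, 7, 10, 11, 20, 21, 22, 24]

Final merged array: [1, 7, 10, 11, 20, 21, 22, 24]
Total comparisons: 6

The merged array is [1, 7, 10, 11, 20, 21, 22, 24], requiring 6 comparisons. The merge step runs in O(n) time where n is the total number of elements.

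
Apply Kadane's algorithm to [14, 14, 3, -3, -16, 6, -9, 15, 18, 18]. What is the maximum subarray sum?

Using Kadane's algorithm on [14, 14, 3, -3, -16, 6, -9, 15, 18, 18]:

Scanning through the array:
Position 1 (value 14): max_ending_here = 28, max_so_far = 28
Position 2 (value 3): max_ending_here = 31, max_so_far = 31
Position 3 (value -3): max_ending_here = 28, max_so_far = 31
Position 4 (value -16): max_ending_here = 12, max_so_far = 31
Position 5 (value 6): max_ending_here = 18, max_so_far = 31
Position 6 (value -9): max_ending_here = 9, max_so_far = 31
Position 7 (value 15): max_ending_here = 24, max_so_far = 31
Position 8 (value 18): max_ending_here = 42, max_so_far = 42
Position 9 (value 18): max_ending_here = 60, max_so_far = 60

Maximum subarray: [14, 14, 3, -3, -16, 6, -9, 15, 18, 18]
Maximum sum: 60

The maximum subarray is [14, 14, 3, -3, -16, 6, -9, 15, 18, 18] with sum 60. This subarray runs from index 0 to index 9.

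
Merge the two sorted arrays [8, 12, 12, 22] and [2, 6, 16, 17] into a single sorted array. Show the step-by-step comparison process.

Merging process:

Compare 8 vs 2: take 2 from right. Merged: [2]
Compare 8 vs 6: take 6 from right. Merged: [2, 6]
Compare 8 vs 16: take 8 from left. Merged: [2, 6, 8]
Compare 12 vs 16: take 12 from left. Merged: [2, 6, 8, 12]
Compare 12 vs 16: take 12 from left. Merged: [2, 6, 8, 12, 12]
Compare 22 vs 16: take 16 from right. Merged: [2, 6, 8, 12, 12, 16]
Compare 22 vs 17: take 17 from right. Merged: [2, 6, 8, 12, 12, 16, 17]
Append remaining from left: [22]. Merged: [2, 6, 8, 12, 12, 16, 17, 22]

Final merged array: [2, 6, 8, 12, 12, 16, 17, 22]
Total comparisons: 7

The merged array is [2, 6, 8, 12, 12, 16, 17, 22], requiring 7 comparisons. The merge step runs in O(n) time where n is the total number of elements.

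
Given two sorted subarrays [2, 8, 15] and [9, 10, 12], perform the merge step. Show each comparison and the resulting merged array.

Merging process:

Compare 2 vs 9: take 2 from left. Merged: [2]
Compare 8 vs 9: take 8 from left. Merged: [2, 8]
Compare 15 vs 9: take 9 from right. Merged: [2, 8, 9]
Compare 15 vs 10: take 10 from right. Merged: [2, 8, 9, 10]
Compare 15 vs 12: take 12 from right. Merged: [2, 8, 9, 10, 12]
Append remaining from left: [15]. Merged: [2, 8, 9, 10, 12, 15]

Final merged array: [2, 8, 9, 10, 12, 15]
Total comparisons: 5

The merged array is [2, 8, 9, 10, 12, 15], requiring 5 comparisons. The merge step runs in O(n) time where n is the total number of elements.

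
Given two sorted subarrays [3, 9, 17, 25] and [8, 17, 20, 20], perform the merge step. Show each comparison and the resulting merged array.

Merging process:

Compare 3 vs 8: take 3 from left. Merged: [3]
Compare 9 vs 8: take 8 from right. Merged: [3, 8]
Compare 9 vs 17: take 9 from left. Merged: [3, 8, 9]
Compare 17 vs 17: take 17 from left. Merged: [3, 8, 9, 17]
Compare 25 vs 17: take 17 from right. Merged: [3, 8, 9, 17, 17]
Compare 25 vs 20: take 20 from right. Merged: [3, 8, 9, 17, 17, 20]
Compare 25 vs 20: take 20 from right. Merged: [3, 8, 9, 17, 17, 20, 20]
Append remaining from left: [25]. Merged: [3, 8, 9, 17, 17, 20, 20, 25]

Final merged array: [3, 8, 9, 17, 17, 20, 20, 25]
Total comparisons: 7

The merged array is [3, 8, 9, 17, 17, 20, 20, 25], requiring 7 comparisons. The merge step runs in O(n) time where n is the total number of elements.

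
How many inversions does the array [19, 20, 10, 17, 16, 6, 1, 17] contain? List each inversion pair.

Finding inversions in [19, 20, 10, 17, 16, 6, 1, 17]:

(0, 2): arr[0]=19 > arr[2]=10
(0, 3): arr[0]=19 > arr[3]=17
(0, 4): arr[0]=19 > arr[4]=16
(0, 5): arr[0]=19 > arr[5]=6
(0, 6): arr[0]=19 > arr[6]=1
(0, 7): arr[0]=19 > arr[7]=17
(1, 2): arr[1]=20 > arr[2]=10
(1, 3): arr[1]=20 > arr[3]=17
(1, 4): arr[1]=20 > arr[4]=16
(1, 5): arr[1]=20 > arr[5]=6
(1, 6): arr[1]=20 > arr[6]=1
(1, 7): arr[1]=20 > arr[7]=17
(2, 5): arr[2]=10 > arr[5]=6
(2, 6): arr[2]=10 > arr[6]=1
(3, 4): arr[3]=17 > arr[4]=16
(3, 5): arr[3]=17 > arr[5]=6
(3, 6): arr[3]=17 > arr[6]=1
(4, 5): arr[4]=16 > arr[5]=6
(4, 6): arr[4]=16 > arr[6]=1
(5, 6): arr[5]=6 > arr[6]=1

Total inversions: 20

The array has 20 inversion(s): (0,2), (0,3), (0,4), (0,5), (0,6), (0,7), (1,2), (1,3), (1,4), (1,5), (1,6), (1,7), (2,5), (2,6), (3,4), (3,5), (3,6), (4,5), (4,6), (5,6). Each pair (i,j) satisfies i < j and arr[i] > arr[j].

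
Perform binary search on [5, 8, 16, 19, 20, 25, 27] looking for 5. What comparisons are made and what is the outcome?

Binary search for 5 in [5, 8, 16, 19, 20, 25, 27]:

lo=0, hi=6, mid=3, arr[mid]=19 -> 19 > 5, search left half
lo=0, hi=2, mid=1, arr[mid]=8 -> 8 > 5, search left half
lo=0, hi=0, mid=0, arr[mid]=5 -> Found target at index 0!

Binary search finds 5 at index 0 after 3 comparisons. The search repeatedly halves the search space by comparing with the middle element.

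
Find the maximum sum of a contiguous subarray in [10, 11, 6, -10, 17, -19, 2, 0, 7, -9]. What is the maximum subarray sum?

Using Kadane's algorithm on [10, 11, 6, -10, 17, -19, 2, 0, 7, -9]:

Scanning through the array:
Position 1 (value 11): max_ending_here = 21, max_so_far = 21
Position 2 (value 6): max_ending_here = 27, max_so_far = 27
Position 3 (value -10): max_ending_here = 17, max_so_far = 27
Position 4 (value 17): max_ending_here = 34, max_so_far = 34
Position 5 (value -19): max_ending_here = 15, max_so_far = 34
Position 6 (value 2): max_ending_here = 17, max_so_far = 34
Position 7 (value 0): max_ending_here = 17, max_so_far = 34
Position 8 (value 7): max_ending_here = 24, max_so_far = 34
Position 9 (value -9): max_ending_here = 15, max_so_far = 34

Maximum subarray: [10, 11, 6, -10, 17]
Maximum sum: 34

The maximum subarray is [10, 11, 6, -10, 17] with sum 34. This subarray runs from index 0 to index 4.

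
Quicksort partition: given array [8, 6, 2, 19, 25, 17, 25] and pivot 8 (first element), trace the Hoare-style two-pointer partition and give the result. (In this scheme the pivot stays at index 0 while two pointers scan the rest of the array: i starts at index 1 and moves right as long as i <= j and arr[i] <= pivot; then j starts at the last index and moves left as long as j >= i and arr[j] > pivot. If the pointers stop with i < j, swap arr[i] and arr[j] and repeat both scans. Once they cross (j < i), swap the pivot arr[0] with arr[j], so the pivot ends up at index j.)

Hoare-style two-pointer partition with pivot = 8:

Initial array: [8, 6, 2, 19, 25, 17, 25]

Pointers start at i = 1, j = 6.
i ends at 3, j ends at 2: the pointers have crossed (j < i), so scanning stops.

Swap pivot arr[0] with arr[2] to place pivot at position 2: [2, 6, 8, 19, 25, 17, 25]
Pivot position: 2

After partitioning with pivot 8, the array becomes [2, 6, 8, 19, 25, 17, 25]. The pivot is placed at index 2. All elements to the left of the pivot are <= 8, and all elements to the right are > 8.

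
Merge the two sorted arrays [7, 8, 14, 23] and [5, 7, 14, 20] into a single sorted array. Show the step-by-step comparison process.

Merging process:

Compare 7 vs 5: take 5 from right. Merged: [5]
Compare 7 vs 7: take 7 from left. Merged: [5, 7]
Compare 8 vs 7: take 7 from right. Merged: [5, 7, 7]
Compare 8 vs 14: take 8 from left. Merged: [5, 7, 7, 8]
Compare 14 vs 14: take 14 from left. Merged: [5, 7, 7, 8, 14]
Compare 23 vs 14: take 14 from right. Merged: [5, 7, 7, 8, 14, 14]
Compare 23 vs 20: take 20 from right. Merged: [5, 7, 7, 8, 14, 14, 20]
Append remaining from left: [23]. Merged: [5, 7, 7, 8, 14, 14, 20, 23]

Final merged array: [5, 7, 7, 8, 14, 14, 20, 23]
Total comparisons: 7

The merged array is [5, 7, 7, 8, 14, 14, 20, 23], requiring 7 comparisons. The merge step runs in O(n) time where n is the total number of elements.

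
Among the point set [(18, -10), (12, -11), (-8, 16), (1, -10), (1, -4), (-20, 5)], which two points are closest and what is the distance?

Computing all pairwise distances among 6 points:

d((18, -10), (12, -11)) = 6.0828
d((18, -10), (-8, 16)) = 36.7696
d((18, -10), (1, -10)) = 17.0
d((18, -10), (1, -4)) = 18.0278
d((18, -10), (-20, 5)) = 40.8534
d((12, -11), (-8, 16)) = 33.6006
d((12, -11), (1, -10)) = 11.0454
d((12, -11), (1, -4)) = 13.0384
d((12, -11), (-20, 5)) = 35.7771
d((-8, 16), (1, -10)) = 27.5136
d((-8, 16), (1, -4)) = 21.9317
d((-8, 16), (-20, 5)) = 16.2788
d((1, -10), (1, -4)) = 6.0 <-- minimum
d((1, -10), (-20, 5)) = 25.807
d((1, -4), (-20, 5)) = 22.8473

Closest pair: (1, -10) and (1, -4) with distance 6.0

The closest pair is (1, -10) and (1, -4) with Euclidean distance 6.0. For 6 points, brute-force pairwise comparison is shown above. For large n, the divide-and-conquer algorithm (sort by x, recurse on halves, check the dividing strip) achieves O(n log n).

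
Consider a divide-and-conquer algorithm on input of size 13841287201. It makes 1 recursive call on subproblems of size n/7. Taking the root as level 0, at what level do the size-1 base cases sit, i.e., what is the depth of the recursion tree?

For divide and conquer with division factor 7:

Problem sizes at each level:
Level 0: 13841287201
Level 1: 1977326743
Level 2: 282475249
Level 3: 40353607
Level 4: 5764801
Level 5: 823543
Level 6: 117649
Level 7: 16807
Level 8: 2401
Level 9: 343
Level 10: 49
Level 11: 7
Level 12: 1

The root is level 0 and the size-1 base case is level 12 (the tree spans levels 0 through 12, i.e. 13 levels counting the root), so the depth is the number of divisions: log_7(13841287201) = 12

The recursion tree depth is log_7(13841287201) = 12. At each level, the problem size is divided by 7, so it takes 12 divisions to reduce to a base case of size 1. The algorithm makes 1 recursive call at each level.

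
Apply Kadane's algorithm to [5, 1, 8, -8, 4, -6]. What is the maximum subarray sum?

Using Kadane's algorithm on [5, 1, 8, -8, 4, -6]:

Scanning through the array:
Position 1 (value 1): max_ending_here = 6, max_so_far = 6
Position 2 (value 8): max_ending_here = 14, max_so_far = 14
Position 3 (value -8): max_ending_here = 6, max_so_far = 14
Position 4 (value 4): max_ending_here = 10, max_so_far = 14
Position 5 (value -6): max_ending_here = 4, max_so_far = 14

Maximum subarray: [5, 1, 8]
Maximum sum: 14

The maximum subarray is [5, 1, 8] with sum 14. This subarray runs from index 0 to index 2.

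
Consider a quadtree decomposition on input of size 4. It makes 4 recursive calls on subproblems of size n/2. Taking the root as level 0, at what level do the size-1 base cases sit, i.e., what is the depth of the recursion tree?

For divide and conquer with division factor 2:

Problem sizes at each level:
Level 0: 4
Level 1: 2
Level 2: 1

The root is level 0 and the size-1 base case is level 2 (the tree spans levels 0 through 2, i.e. 3 levels counting the root), so the depth is the number of divisions: log_2(4) = 2

The recursion tree depth is log_2(4) = 2. At each level, the problem size is divided by 2, so it takes 2 divisions to reduce to a base case of size 1. The algorithm makes 4 recursive calls at each level.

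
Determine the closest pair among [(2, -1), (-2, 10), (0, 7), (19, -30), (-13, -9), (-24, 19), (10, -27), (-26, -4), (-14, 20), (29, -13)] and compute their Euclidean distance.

Computing all pairwise distances among 10 points:

d((2, -1), (-2, 10)) = 11.7047
d((2, -1), (0, 7)) = 8.2462
d((2, -1), (19, -30)) = 33.6155
d((2, -1), (-13, -9)) = 17.0
d((2, -1), (-24, 19)) = 32.8024
d((2, -1), (10, -27)) = 27.2029
d((2, -1), (-26, -4)) = 28.1603
d((2, -1), (-14, 20)) = 26.4008
d((2, -1), (29, -13)) = 29.5466
d((-2, 10), (0, 7)) = 3.6056 <-- minimum
d((-2, 10), (19, -30)) = 45.1774
d((-2, 10), (-13, -9)) = 21.9545
d((-2, 10), (-24, 19)) = 23.7697
d((-2, 10), (10, -27)) = 38.8973
d((-2, 10), (-26, -4)) = 27.7849
d((-2, 10), (-14, 20)) = 15.6205
d((-2, 10), (29, -13)) = 38.6005
d((0, 7), (19, -30)) = 41.5933
d((0, 7), (-13, -9)) = 20.6155
d((0, 7), (-24, 19)) = 26.8328
d((0, 7), (10, -27)) = 35.4401
d((0, 7), (-26, -4)) = 28.2312
d((0, 7), (-14, 20)) = 19.105
d((0, 7), (29, -13)) = 35.2278
d((19, -30), (-13, -9)) = 38.2753
d((19, -30), (-24, 19)) = 65.192
d((19, -30), (10, -27)) = 9.4868
d((19, -30), (-26, -4)) = 51.9711
d((19, -30), (-14, 20)) = 59.9083
d((19, -30), (29, -13)) = 19.7231
d((-13, -9), (-24, 19)) = 30.0832
d((-13, -9), (10, -27)) = 29.2062
d((-13, -9), (-26, -4)) = 13.9284
d((-13, -9), (-14, 20)) = 29.0172
d((-13, -9), (29, -13)) = 42.19
d((-24, 19), (10, -27)) = 57.2014
d((-24, 19), (-26, -4)) = 23.0868
d((-24, 19), (-14, 20)) = 10.0499
d((-24, 19), (29, -13)) = 61.9112
d((10, -27), (-26, -4)) = 42.72
d((10, -27), (-14, 20)) = 52.7731
d((10, -27), (29, -13)) = 23.6008
d((-26, -4), (-14, 20)) = 26.8328
d((-26, -4), (29, -13)) = 55.7315
d((-14, 20), (29, -13)) = 54.2033

Closest pair: (-2, 10) and (0, 7) with distance 3.6056

The closest pair is (-2, 10) and (0, 7) with Euclidean distance 3.6056. For 10 points, brute-force pairwise comparison is shown above. For large n, the divide-and-conquer algorithm (sort by x, recurse on halves, check the dividing strip) achieves O(n log n).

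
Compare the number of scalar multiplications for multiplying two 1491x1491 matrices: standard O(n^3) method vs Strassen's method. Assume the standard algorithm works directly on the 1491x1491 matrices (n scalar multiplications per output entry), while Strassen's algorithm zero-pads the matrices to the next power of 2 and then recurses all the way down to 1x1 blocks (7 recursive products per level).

Matrix multiplication for 1491x1491 matrices:

Strassen's algorithm requires power-of-2 dimensions. Pad 1491x1491 to 2048x2048 (next power of 2).

Standard algorithm: 1491^3 = 3314613771 multiplications
Strassen's algorithm: 7^(log2(2048)) = 7^11 = 1977326743 multiplications
Savings: 3314613771 - 1977326743 = 1337287028 multiplications

Standard: 3314613771 multiplications (1491^3). Strassen: 1977326743 multiplications (7^11, after padding to 2048x2048). Strassen reduces 8 recursive multiplications to 7 at each level.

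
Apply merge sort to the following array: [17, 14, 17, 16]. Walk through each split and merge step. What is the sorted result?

Merge sort trace:

Split: [17, 14, 17, 16] -> [17, 14] and [17, 16]
  Split: [17, 14] -> [17] and [14]
  Merge: [17] + [14] -> [14, 17]
  Split: [17, 16] -> [17] and [16]
  Merge: [17] + [16] -> [16, 17]
Merge: [14, 17] + [16, 17] -> [14, 16, 17, 17]

Final sorted array: [14, 16, 17, 17]

The merge sort proceeds by recursively splitting the array and merging sorted halves.
After all merges, the sorted array is [14, 16, 17, 17].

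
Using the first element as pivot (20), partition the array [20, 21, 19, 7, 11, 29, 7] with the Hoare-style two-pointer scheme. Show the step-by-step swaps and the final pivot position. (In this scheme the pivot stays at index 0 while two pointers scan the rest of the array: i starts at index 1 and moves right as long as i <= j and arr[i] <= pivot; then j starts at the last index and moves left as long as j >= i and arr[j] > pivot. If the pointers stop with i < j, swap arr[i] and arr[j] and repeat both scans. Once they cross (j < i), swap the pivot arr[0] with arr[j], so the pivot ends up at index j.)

Hoare-style two-pointer partition with pivot = 20:

Initial array: [20, 21, 19, 7, 11, 29, 7]

Pointers start at i = 1, j = 6.
i stops at index 1 (arr[1]=21 > 20), j stops at index 6 (arr[6]=7 <= 20): swap arr[1] and arr[6], array becomes [20, 7, 19, 7, 11, 29, 21]
i ends at 5, j ends at 4: the pointers have crossed (j < i), so scanning stops.

Swap pivot arr[0] with arr[4] to place pivot at position 4: [11, 7, 19, 7, 20, 29, 21]
Pivot position: 4

After partitioning with pivot 20, the array becomes [11, 7, 19, 7, 20, 29, 21]. The pivot is placed at index 4. All elements to the left of the pivot are <= 20, and all elements to the right are > 20.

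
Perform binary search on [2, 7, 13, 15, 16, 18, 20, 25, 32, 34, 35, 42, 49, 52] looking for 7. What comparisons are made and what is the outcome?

Binary search for 7 in [2, 7, 13, 15, 16, 18, 20, 25, 32, 34, 35, 42, 49, 52]:

lo=0, hi=13, mid=6, arr[mid]=20 -> 20 > 7, search left half
lo=0, hi=5, mid=2, arr[mid]=13 -> 13 > 7, search left half
lo=0, hi=1, mid=0, arr[mid]=2 -> 2 < 7, search right half
lo=1, hi=1, mid=1, arr[mid]=7 -> Found target at index 1!

Binary search finds 7 at index 1 after 4 comparisons. The search repeatedly halves the search space by comparing with the middle element.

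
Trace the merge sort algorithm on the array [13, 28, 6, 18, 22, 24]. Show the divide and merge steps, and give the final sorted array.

Merge sort trace:

Split: [13, 28, 6, 18, 22, 24] -> [13, 28, 6] and [18, 22, 24]
  Split: [13, 28, 6] -> [13] and [28, 6]
    Split: [28, 6] -> [28] and [6]
    Merge: [28] + [6] -> [6, 28]
  Merge: [13] + [6, 28] -> [6, 13, 28]
  Split: [18, 22, 24] -> [18] and [22, 24]
    Split: [22, 24] -> [22] and [24]
    Merge: [22] + [24] -> [22, 24]
  Merge: [18] + [22, 24] -> [18, 22, 24]
Merge: [6, 13, 28] + [18, 22, 24] -> [6, 13, 18, 22, 24, 28]

Final sorted array: [6, 13, 18, 22, 24, 28]

The merge sort proceeds by recursively splitting the array and merging sorted halves.
After all merges, the sorted array is [6, 13, 18, 22, 24, 28].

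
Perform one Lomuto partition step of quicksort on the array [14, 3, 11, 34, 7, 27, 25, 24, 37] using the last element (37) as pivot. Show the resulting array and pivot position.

Lomuto partition with pivot = 37:

Initial array: [14, 3, 11, 34, 7, 27, 25, 24, 37]

arr[0]=14 <= 37: swap with position 0, array becomes [14, 3, 11, 34, 7, 27, 25, 24, 37]
arr[1]=3 <= 37: swap with position 1, array becomes [14, 3, 11, 34, 7, 27, 25, 24, 37]
arr[2]=11 <= 37: swap with position 2, array becomes [14, 3, 11, 34, 7, 27, 25, 24, 37]
arr[3]=34 <= 37: swap with position 3, array becomes [14, 3, 11, 34, 7, 27, 25, 24, 37]
arr[4]=7 <= 37: swap with position 4, array becomes [14, 3, 11, 34, 7, 27, 25, 24, 37]
arr[5]=27 <= 37: swap with position 5, array becomes [14, 3, 11, 34, 7, 27, 25, 24, 37]
arr[6]=25 <= 37: swap with position 6, array becomes [14, 3, 11, 34, 7, 27, 25, 24, 37]
arr[7]=24 <= 37: swap with position 7, array becomes [14, 3, 11, 34, 7, 27, 25, 24, 37]

Place pivot at position 8: [14, 3, 11, 34, 7, 27, 25, 24, 37]
Pivot position: 8

After partitioning with pivot 37, the array becomes [14, 3, 11, 34, 7, 27, 25, 24, 37]. The pivot is placed at index 8. All elements to the left of the pivot are <= 37, and all elements to the right are > 37.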